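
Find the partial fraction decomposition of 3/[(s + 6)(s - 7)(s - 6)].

Using cover-up method: α = 1/52, β = 3/13, γ = -1/4
Result: (1/52)/(s + 6) + (3/13)/(s - 7) - (1/4)/(s - 6)


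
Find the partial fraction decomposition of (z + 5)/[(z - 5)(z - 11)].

At z=5: α = (1·5 + 5)/(5 - 11) = -5/3. At z=11: β = (1·11 + 5)/(11 - 5) = 8/3
Result: (-5/3)/(z - 5) + (8/3)/(z - 11)


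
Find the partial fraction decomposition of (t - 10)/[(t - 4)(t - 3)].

At t=4: P = (1·4 - 10)/(4 - 3) = -6. At t=3: Q = (1·3 - 10)/(3 - 4) = 7
Result: -6/(t - 4) + 7/(t - 3)


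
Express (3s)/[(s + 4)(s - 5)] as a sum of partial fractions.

At s=-4: P = (3·(-4) + 0)/(-4 - 5) = 4/3. At s=5: Q = (3·5 + 0)/(5 + 4) = 5/3
Result: (4/3)/(s + 4) + (5/3)/(s - 5)


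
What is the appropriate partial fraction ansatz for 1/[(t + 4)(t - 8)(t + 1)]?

Three distinct linear factors: A/(t + 4) + B/(t - 8) + C/(t + 1)


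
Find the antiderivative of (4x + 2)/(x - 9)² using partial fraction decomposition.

Decompose: A = 4, B = 4·9 + 2 = 38, so (4x + 2)/(x - 9)² = 4/(x - 9) + 38/(x - 9)². Integrate: ∫ A/(x - 9) dx = 4 ln|(x - 9)|; ∫ B/(x - 9)² dx = -38/(x - 9). Sum: 4 ln|(x - 9)| - 38/(x - 9) + C


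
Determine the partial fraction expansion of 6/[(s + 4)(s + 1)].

6/(s + 4)(s + 1) = A/(s + 4) + B/(s + 1). A = 6/(-4 + 1) = -2, B = 6/(-1 + 4) = 2
Result: -2/(s + 4) + 2/(s + 1)


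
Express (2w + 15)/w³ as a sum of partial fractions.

(2w + 15) = Pw² + Qw + R. At w = 0: R = 2·0 + 15 = 15. Coefficients: P = 0, Q = 2
Result: 2/w² + 15/w³


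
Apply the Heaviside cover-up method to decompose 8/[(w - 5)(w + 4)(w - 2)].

Cover (w - 5), w=5: P = 8/[(5 + 4)(5 - 2)] = 8/27. Cover (w + 4), w=-4: Q = 8/[(-4 - 5)(-4 - 2)] = 4/27. Cover (w - 2), w=2: R = 8/[(2 - 5)(2 + 4)] = -4/9.
Result: (8/27)/(w - 5) + (4/27)/(w + 4) - (4/9)/(w - 2)


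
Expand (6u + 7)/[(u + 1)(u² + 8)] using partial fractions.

At u=-1: α = (6·(-1) + 7)/((-1)² + 8) = 1/9. β = -α = -1/9, γ = 6 - (-1)·α = 55/9
Result: (1/9)/(u + 1) - ((1/9)u - 55/9)/(u² + 8)


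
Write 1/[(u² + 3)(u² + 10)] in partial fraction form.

Coefficient matching gives P = R = 0, Q = 1/(10-3) = 1/7, S = -Q = -1/7
Result: (1/7)/(u² + 3) - (1/7)/(u² + 10)


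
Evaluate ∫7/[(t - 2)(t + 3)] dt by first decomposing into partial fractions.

Decompose: 7/[(t - 2)(t + 3)] = (7/5)/(t - 2) - (7/5)/(t + 3). Integrate each term: (7/5) ln|(t - 2)| - (7/5) ln|(t + 3)| + C


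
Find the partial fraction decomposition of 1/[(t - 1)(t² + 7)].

Cover-up at t = 1: P = 1/(1² + 7) = 1/8. Then Q = -P = -1/8, R = -P·(0 + 1) = -1/8
Result: (1/8)/(t - 1) - ((1/8)t + 1/8)/(t² + 7)


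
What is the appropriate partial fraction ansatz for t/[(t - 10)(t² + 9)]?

Linear + irreducible quadratic: α/(t - 10) + (βt + γ)/(t² + 9)


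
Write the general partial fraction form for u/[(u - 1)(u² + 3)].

Linear + irreducible quadratic: P/(u - 1) + (Qu + R)/(u² + 3)


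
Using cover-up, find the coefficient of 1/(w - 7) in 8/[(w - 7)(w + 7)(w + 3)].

Cover (w - 7), set w=7: 8/[(7 + 7)(7 + 3)] = 2/35


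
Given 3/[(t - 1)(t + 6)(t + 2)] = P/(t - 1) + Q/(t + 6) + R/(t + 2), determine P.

Cover-up at t = 1: P = 3/[(1 + 6)(1 + 2)] = 3/[(7)(3)] = 3/21 = 1/7


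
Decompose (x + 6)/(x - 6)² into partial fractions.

(x + 6) = α(x - 6) + β. At x = 6: β = 1·6 + 6 = 12. Coeff of x: α = 1
Result: 1/(x - 6) + 12/(x - 6)²


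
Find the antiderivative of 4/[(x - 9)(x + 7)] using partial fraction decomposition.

Decompose: 4/[(x - 9)(x + 7)] = (1/4)/(x - 9) - (1/4)/(x + 7). Integrate each term: (1/4) ln|(x - 9)| - (1/4) ln|(x + 7)| + C


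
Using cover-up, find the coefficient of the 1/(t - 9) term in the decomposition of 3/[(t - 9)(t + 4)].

Cover (t - 9), set t=9: 3/((t + 4) at t=9) = 3/(13) = 3/13


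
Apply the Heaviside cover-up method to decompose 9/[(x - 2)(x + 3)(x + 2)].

Cover (x - 2), x=2: A = 9/[(2 + 3)(2 + 2)] = 9/20. Cover (x + 3), x=-3: B = 9/[(-3 - 2)(-3 + 2)] = 9/5. Cover (x + 2), x=-2: C = 9/[(-2 - 2)(-2 + 3)] = -9/4.
Result: (9/20)/(x - 2) + (9/5)/(x + 3) - (9/4)/(x + 2)


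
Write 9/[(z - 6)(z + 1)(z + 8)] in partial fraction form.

Using cover-up method: A = 9/98, B = -9/49, C = 9/98
Result: (9/98)/(z - 6) - (9/49)/(z + 1) + (9/98)/(z + 8)


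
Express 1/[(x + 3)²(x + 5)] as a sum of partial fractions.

Cover-up at x=-5: R = 1/(-5 + 3)² = 1/4. Cover-up at x=-3: Q = 1/(-3 + 5) = 1/2. Comparing x² coeff: P = -R = -1/4
Result: (-1/4)/(x + 3) + (1/2)/(x + 3)² + (1/4)/(x + 5)


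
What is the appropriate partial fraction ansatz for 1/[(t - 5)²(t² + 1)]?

Repeated linear + quadratic: A/(t - 5) + B/(t - 5)² + (Ct + D)/(t² + 1)


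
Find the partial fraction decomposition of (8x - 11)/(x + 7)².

(8x - 11) = A(x + 7) + B. At x = -7: B = 8·(-7) - 11 = -67. Coeff of x: A = 8
Result: 8/(x + 7) - 67/(x + 7)²


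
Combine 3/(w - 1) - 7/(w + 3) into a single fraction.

Common denominator (w - 1)(w + 3). Numerator: 3(w + 3) - 7(w - 1) = (3w + 9) - (7w - 7) = -4w + 16
Result: (-4w + 16)/[(w - 1)(w + 3)]


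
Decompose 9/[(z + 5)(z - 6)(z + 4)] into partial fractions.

Using cover-up method: α = 9/11, β = 9/110, γ = -9/10
Result: (9/11)/(z + 5) + (9/110)/(z - 6) - (9/10)/(z + 4)


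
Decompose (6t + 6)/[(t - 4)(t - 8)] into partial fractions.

At t=4: P = (6·4 + 6)/(4 - 8) = -15/2. At t=8: Q = (6·8 + 6)/(8 - 4) = 27/2
Result: (-15/2)/(t - 4) + (27/2)/(t - 8)


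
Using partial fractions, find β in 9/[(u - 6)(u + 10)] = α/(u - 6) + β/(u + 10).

Cover-up at u = -10: β = 9/(-10 - 6) = -9/16


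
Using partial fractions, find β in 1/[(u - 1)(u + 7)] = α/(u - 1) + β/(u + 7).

Cover-up at u = -7: β = 1/(-7 - 1) = -1/8


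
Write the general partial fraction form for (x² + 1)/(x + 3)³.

Repeated linear factor (power 3): A/(x + 3) + B/(x + 3)² + C/(x + 3)³


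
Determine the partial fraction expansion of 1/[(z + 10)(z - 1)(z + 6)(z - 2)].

Using Heaviside cover-up: (-1/528)/(z + 10) - (1/77)/(z - 1) + (1/224)/(z + 6) + (1/96)/(z - 2)


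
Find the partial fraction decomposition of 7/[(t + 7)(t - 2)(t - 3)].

Using cover-up method: P = 7/90, Q = -7/9, R = 7/10
Result: (7/90)/(t + 7) - (7/9)/(t - 2) + (7/10)/(t - 3)


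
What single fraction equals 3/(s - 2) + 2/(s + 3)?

Common denominator (s - 2)(s + 3). Numerator: 3(s + 3) + 2(s - 2) = (3s + 9) + (2s - 4) = 5s + 5
Result: (5s + 5)/[(s - 2)(s + 3)]


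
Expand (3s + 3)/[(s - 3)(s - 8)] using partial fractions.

At s=3: P = (3·3 + 3)/(3 - 8) = -12/5. At s=8: Q = (3·8 + 3)/(8 - 3) = 27/5
Result: (-12/5)/(s - 3) + (27/5)/(s - 8)


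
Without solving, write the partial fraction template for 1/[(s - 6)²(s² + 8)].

Repeated linear + quadratic: P/(s - 6) + Q/(s - 6)² + (Rs + S)/(s² + 8)


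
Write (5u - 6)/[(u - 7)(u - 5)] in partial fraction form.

At u=7: α = (5·7 - 6)/(7 - 5) = 29/2. At u=5: β = (5·5 - 6)/(5 - 7) = -19/2
Result: (29/2)/(u - 7) - (19/2)/(u - 5)


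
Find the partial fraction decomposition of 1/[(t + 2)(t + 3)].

1/(t + 2)(t + 3) = P/(t + 2) + Q/(t + 3). P = 1/(-2 + 3) = 1, Q = 1/(-3 + 2) = -1
Result: 1/(t + 2) - 1/(t + 3)


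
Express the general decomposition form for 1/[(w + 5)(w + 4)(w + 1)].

Three distinct linear factors: P/(w + 5) + Q/(w + 4) + R/(w + 1)


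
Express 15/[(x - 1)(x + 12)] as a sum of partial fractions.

15/(x - 1)(x + 12) = A/(x - 1) + B/(x + 12). A = 15/(1 + 12) = 15/13, B = 15/(-12 - 1) = -15/13
Result: (15/13)/(x - 1) - (15/13)/(x + 12)


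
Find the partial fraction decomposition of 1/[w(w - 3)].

1/w(w - 3) = P/w + Q/(w - 3). P = 1/(0 - 3) = -1/3, Q = 1/(3 - 0) = 1/3
Result: (-1/3)/w + (1/3)/(w - 3)


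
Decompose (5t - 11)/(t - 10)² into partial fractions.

(5t - 11) = α(t - 10) + β. At t = 10: β = 5·10 - 11 = 39. Coeff of t: α = 5
Result: 5/(t - 10) + 39/(t - 10)²


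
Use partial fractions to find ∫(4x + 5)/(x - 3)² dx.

Decompose: P = 4, Q = 4·3 + 5 = 17, so (4x + 5)/(x - 3)² = 4/(x - 3) + 17/(x - 3)². Integrate: ∫ P/(x - 3) dx = 4 ln|(x - 3)|; ∫ Q/(x - 3)² dx = -17/(x - 3). Sum: 4 ln|(x - 3)| - 17/(x - 3) + C


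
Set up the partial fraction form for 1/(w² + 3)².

Repeated quadratic factor: (Aw + B)/(w² + 3) + (Cw + D)/(w² + 3)²


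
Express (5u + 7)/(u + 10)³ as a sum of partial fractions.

(5u + 7) = A(u + 10)² + B(u + 10) + C. At u = -10: C = 5·(-10) + 7 = -43. Coefficients: A = 0, B = 5
Result: 5/(u + 10)² - 43/(u + 10)³


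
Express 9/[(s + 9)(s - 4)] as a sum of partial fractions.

9/(s + 9)(s - 4) = P/(s + 9) + Q/(s - 4). P = 9/(-9 - 4) = -9/13, Q = 9/(4 + 9) = 9/13
Result: (-9/13)/(s + 9) + (9/13)/(s - 4)


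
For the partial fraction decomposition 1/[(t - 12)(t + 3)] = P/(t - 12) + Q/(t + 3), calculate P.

Cover-up at t = 12: P = 1/(12 + 3) = 1/15


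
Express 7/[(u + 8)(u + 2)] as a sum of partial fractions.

7/(u + 8)(u + 2) = P/(u + 8) + Q/(u + 2). P = 7/(-8 + 2) = -7/6, Q = 7/(-2 + 8) = 7/6
Result: (-7/6)/(u + 8) + (7/6)/(u + 2)


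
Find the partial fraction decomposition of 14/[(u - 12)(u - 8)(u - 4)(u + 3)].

Using Heaviside cover-up: (7/240)/(u - 12) - (7/88)/(u - 8) + (1/16)/(u - 4) - (2/165)/(u + 3)


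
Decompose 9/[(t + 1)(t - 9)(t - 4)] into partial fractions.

Using cover-up method: A = 9/50, B = 9/50, C = -9/25
Result: (9/50)/(t + 1) + (9/50)/(t - 9) - (9/25)/(t - 4)


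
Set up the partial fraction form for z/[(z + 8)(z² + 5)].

Linear + irreducible quadratic: A/(z + 8) + (Bz + C)/(z² + 5)


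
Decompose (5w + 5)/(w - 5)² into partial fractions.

(5w + 5) = A(w - 5) + B. At w = 5: B = 5·5 + 5 = 30. Coeff of w: A = 5
Result: 5/(w - 5) + 30/(w - 5)²


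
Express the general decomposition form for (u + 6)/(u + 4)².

Repeated linear factor: α/(u + 4) + β/(u + 4)²


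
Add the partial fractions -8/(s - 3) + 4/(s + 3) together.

Common denominator (s - 3)(s + 3). Numerator: -8(s + 3) + 4(s - 3) = (-8s - 24) + (4s - 12) = -4s - 36
Result: (-4s - 36)/[(s - 3)(s + 3)]


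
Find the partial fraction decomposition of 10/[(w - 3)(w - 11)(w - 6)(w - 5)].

Using Heaviside cover-up: (-5/24)/(w - 3) + (1/24)/(w - 11) - (2/3)/(w - 6) + (5/6)/(w - 5)


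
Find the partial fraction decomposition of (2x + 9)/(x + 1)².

(2x + 9) = α(x + 1) + β. At x = -1: β = 2·(-1) + 9 = 7. Coeff of x: α = 2
Result: 2/(x + 1) + 7/(x + 1)²


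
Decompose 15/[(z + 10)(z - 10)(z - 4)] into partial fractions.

Using cover-up method: A = 3/56, B = 1/8, C = -5/28
Result: (3/56)/(z + 10) + (1/8)/(z - 10) - (5/28)/(z - 4)


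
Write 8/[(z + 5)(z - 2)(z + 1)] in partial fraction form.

Using cover-up method: α = 2/7, β = 8/21, γ = -2/3
Result: (2/7)/(z + 5) + (8/21)/(z - 2) - (2/3)/(z + 1)


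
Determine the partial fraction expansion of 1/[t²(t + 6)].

Cover-up at t=-6: R = 1/(-6 - 0)² = 1/36. Cover-up at t=0: Q = 1/(0 + 6) = 1/6. Comparing t² coeff: P = -R = -1/36
Result: (-1/36)/t + (1/6)/t² + (1/36)/(t + 6)


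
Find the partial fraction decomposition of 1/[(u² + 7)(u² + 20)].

Coefficient matching gives α = γ = 0, β = 1/(20-7) = 1/13, δ = -β = -1/13
Result: (1/13)/(u² + 7) - (1/13)/(u² + 20)


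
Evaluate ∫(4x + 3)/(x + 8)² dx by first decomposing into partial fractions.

Decompose: A = 4, B = 4·(-8) + 3 = -29, so (4x + 3)/(x + 8)² = 4/(x + 8) - 29/(x + 8)². Integrate: ∫ A/(x + 8) dx = 4 ln|(x + 8)|; ∫ B/(x + 8)² dx = 29/(x + 8). Sum: 4 ln|(x + 8)| + 29/(x + 8) + C


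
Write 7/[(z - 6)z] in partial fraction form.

7/(z - 6)z = A/(z - 6) + B/z. A = 7/(6 - 0) = 7/6, B = 7/(0 - 6) = -7/6
Result: (7/6)/(z - 6) - (7/6)/z


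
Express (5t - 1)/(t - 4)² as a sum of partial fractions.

(5t - 1) = A(t - 4) + B. At t = 4: B = 5·4 - 1 = 19. Coeff of t: A = 5
Result: 5/(t - 4) + 19/(t - 4)²


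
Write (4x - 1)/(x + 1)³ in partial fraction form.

(4x - 1) = A(x + 1)² + B(x + 1) + C. At x = -1: C = 4·(-1) - 1 = -5. Coefficients: A = 0, B = 4
Result: 4/(x + 1)² - 5/(x + 1)³


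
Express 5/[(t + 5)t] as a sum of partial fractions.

5/(t + 5)t = α/(t + 5) + β/t. α = 5/(-5 - 0) = -1, β = 5/(0 + 5) = 1
Result: -1/(t + 5) + 1/t


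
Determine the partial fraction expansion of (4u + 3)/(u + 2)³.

(4u + 3) = α(u + 2)² + β(u + 2) + γ. At u = -2: γ = 4·(-2) + 3 = -5. Coefficients: α = 0, β = 4
Result: 4/(u + 2)² - 5/(u + 2)³


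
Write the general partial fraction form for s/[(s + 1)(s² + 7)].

Linear + irreducible quadratic: P/(s + 1) + (Qs + R)/(s² + 7)


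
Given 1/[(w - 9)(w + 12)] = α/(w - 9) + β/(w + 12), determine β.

Cover-up at w = -12: β = 1/(-12 - 9) = -1/21


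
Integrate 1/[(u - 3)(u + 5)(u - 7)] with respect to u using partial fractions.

Cover-up: P = -1/32, Q = 1/96, R = 1/48. Decomposition: (-1/32)/(u - 3) + (1/96)/(u + 5) + (1/48)/(u - 7). Integrate each term: (-1/32) ln|(u - 3)| + (1/96) ln|(u + 5)| + (1/48) ln|(u - 7)| + C


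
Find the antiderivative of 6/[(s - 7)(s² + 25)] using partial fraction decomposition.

Cover-up at s=7: A = 6/(7²+25) = 3/37. Coeff matching: B = -3/37, C = -21/37. Decomposition: (3/37)/(s - 7) - ((3/37)s + 21/37)/(s² + 25). Integrate: linear → ln, quadratic → (1/2)ln + arctan: (3/37) ln|(s - 7)| - (3/74) ln(s² + 25) - (21/185) arctan(s/5) + C


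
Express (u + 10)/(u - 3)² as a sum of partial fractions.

(u + 10) = P(u - 3) + Q. At u = 3: Q = 1·3 + 10 = 13. Coeff of u: P = 1
Result: 1/(u - 3) + 13/(u - 3)²


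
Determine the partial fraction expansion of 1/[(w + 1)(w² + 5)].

Cover-up at w = -1: P = 1/((-1)² + 5) = 1/6. Then Q = -P = -1/6, R = -P·(0 - 1) = 1/6
Result: (1/6)/(w + 1) - ((1/6)w - 1/6)/(w² + 5)


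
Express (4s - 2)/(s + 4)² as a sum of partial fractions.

(4s - 2) = P(s + 4) + Q. At s = -4: Q = 4·(-4) - 2 = -18. Coeff of s: P = 4
Result: 4/(s + 4) - 18/(s + 4)²


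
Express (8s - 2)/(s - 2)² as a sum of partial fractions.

(8s - 2) = P(s - 2) + Q. At s = 2: Q = 8·2 - 2 = 14. Coeff of s: P = 8
Result: 8/(s - 2) + 14/(s - 2)²


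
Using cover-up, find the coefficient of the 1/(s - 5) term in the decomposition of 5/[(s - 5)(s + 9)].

Cover (s - 5), set s=5: 5/((s + 9) at s=5) = 5/(14) = 5/14


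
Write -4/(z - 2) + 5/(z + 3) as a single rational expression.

Common denominator (z - 2)(z + 3). Numerator: -4(z + 3) + 5(z - 2) = (-4z - 12) + (5z - 10) = z - 22
Result: (z - 22)/[(z - 2)(z + 3)]


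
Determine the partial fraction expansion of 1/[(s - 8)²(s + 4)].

Cover-up at s=-4: R = 1/(-4 - 8)² = 1/144. Cover-up at s=8: Q = 1/(8 + 4) = 1/12. Comparing s² coeff: P = -R = -1/144
Result: (-1/144)/(s - 8) + (1/12)/(s - 8)² + (1/144)/(s + 4)


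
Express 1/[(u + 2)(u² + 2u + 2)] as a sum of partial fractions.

Cover-up at u = -2: α = 1/((-2)² + 2·(-2) + 2) = 1/2. Then β = -α = -1/2, γ = -α·(2 - 2) = 0
Result: (1/2)/(u + 2) - ((1/2)u)/(u² + 2u + 2)


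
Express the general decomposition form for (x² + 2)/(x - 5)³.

Repeated linear factor (power 3): α/(x - 5) + β/(x - 5)² + γ/(x - 5)³


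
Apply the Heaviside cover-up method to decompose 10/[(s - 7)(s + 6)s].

Cover (s - 7), s=7: A = 10/[(7 + 6)(7 - 0)] = 10/91. Cover (s + 6), s=-6: B = 10/[(-6 - 7)(-6 - 0)] = 5/39. Cover s, s=0: C = 10/[(0 - 7)(0 + 6)] = -5/21.
Result: (10/91)/(s - 7) + (5/39)/(s + 6) - (5/21)/s


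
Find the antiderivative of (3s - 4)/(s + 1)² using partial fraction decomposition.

Decompose: A = 3, B = 3·(-1) - 4 = -7, so (3s - 4)/(s + 1)² = 3/(s + 1) - 7/(s + 1)². Integrate: ∫ A/(s + 1) ds = 3 ln|(s + 1)|; ∫ B/(s + 1)² ds = 7/(s + 1). Sum: 3 ln|(s + 1)| + 7/(s + 1) + C


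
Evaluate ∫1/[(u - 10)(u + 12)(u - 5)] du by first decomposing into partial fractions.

Cover-up: α = 1/110, β = 1/374, γ = -1/85. Decomposition: (1/110)/(u - 10) + (1/374)/(u + 12) - (1/85)/(u - 5). Integrate each term: (1/110) ln|(u - 10)| + (1/374) ln|(u + 12)| - (1/85) ln|(u - 5)| + C


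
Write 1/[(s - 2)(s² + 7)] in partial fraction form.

Cover-up at s = 2: A = 1/(2² + 7) = 1/11. Then B = -A = -1/11, C = -A·(0 + 2) = -2/11
Result: (1/11)/(s - 2) - ((1/11)s + 2/11)/(s² + 7)


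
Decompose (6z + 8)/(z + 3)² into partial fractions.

(6z + 8) = α(z + 3) + β. At z = -3: β = 6·(-3) + 8 = -10. Coeff of z: α = 6
Result: 6/(z + 3) - 10/(z + 3)²


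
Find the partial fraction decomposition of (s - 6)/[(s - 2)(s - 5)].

At s=2: α = (1·2 - 6)/(2 - 5) = 4/3. At s=5: β = (1·5 - 6)/(5 - 2) = -1/3
Result: (4/3)/(s - 2) - (1/3)/(s - 5)


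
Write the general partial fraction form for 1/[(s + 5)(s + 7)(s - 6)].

Three distinct linear factors: A/(s + 5) + B/(s + 7) + C/(s - 6)


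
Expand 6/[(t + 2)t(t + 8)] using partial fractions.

Using cover-up method: P = -1/2, Q = 3/8, R = 1/8
Result: (-1/2)/(t + 2) + (3/8)/t + (1/8)/(t + 8)


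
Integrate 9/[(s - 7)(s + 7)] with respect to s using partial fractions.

Decompose: 9/[(s - 7)(s + 7)] = (9/14)/(s - 7) - (9/14)/(s + 7). Integrate each term: (9/14) ln|(s - 7)| - (9/14) ln|(s + 7)| + C


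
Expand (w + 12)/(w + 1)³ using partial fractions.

(w + 12) = P(w + 1)² + Q(w + 1) + R. At w = -1: R = 1·(-1) + 12 = 11. Coefficients: P = 0, Q = 1
Result: 1/(w + 1)² + 11/(w + 1)³


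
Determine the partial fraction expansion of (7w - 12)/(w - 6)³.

(7w - 12) = α(w - 6)² + β(w - 6) + γ. At w = 6: γ = 7·6 - 12 = 30. Coefficients: α = 0, β = 7
Result: 7/(w - 6)² + 30/(w - 6)³


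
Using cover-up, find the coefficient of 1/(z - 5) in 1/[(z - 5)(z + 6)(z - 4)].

Cover (z - 5), set z=5: 1/[(5 + 6)(5 - 4)] = 1/11


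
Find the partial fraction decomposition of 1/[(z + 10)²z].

Cover-up at z=0: γ = 1/(0 + 10)² = 1/100. Cover-up at z=-10: β = 1/(-10 - 0) = -1/10. Comparing z² coeff: α = -γ = -1/100
Result: (-1/100)/(z + 10) - (1/10)/(z + 10)² + (1/100)/z


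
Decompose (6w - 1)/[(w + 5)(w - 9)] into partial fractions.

At w=-5: P = (6·(-5) - 1)/(-5 - 9) = 31/14. At w=9: Q = (6·9 - 1)/(9 + 5) = 53/14
Result: (31/14)/(w + 5) + (53/14)/(w - 9)


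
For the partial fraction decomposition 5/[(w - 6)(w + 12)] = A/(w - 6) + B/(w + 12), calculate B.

Cover-up at w = -12: B = 5/(-12 - 6) = -5/18


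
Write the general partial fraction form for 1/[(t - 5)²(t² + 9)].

Repeated linear + quadratic: A/(t - 5) + B/(t - 5)² + (Ct + D)/(t² + 9)


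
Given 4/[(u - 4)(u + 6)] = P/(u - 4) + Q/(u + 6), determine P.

Cover-up at u = 4: P = 4/(4 + 6) = 4/10 = 2/5


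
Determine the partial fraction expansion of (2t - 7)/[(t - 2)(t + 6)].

At t=2: α = (2·2 - 7)/(2 + 6) = -3/8. At t=-6: β = (2·(-6) - 7)/(-6 - 2) = 19/8
Result: (-3/8)/(t - 2) + (19/8)/(t + 6)


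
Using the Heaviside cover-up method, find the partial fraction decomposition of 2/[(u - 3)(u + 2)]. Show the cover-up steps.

Cover (u - 3): set u=3, get A = 2/(3 + 2) = 2/5. Cover (u + 2): set u=-2, get B = 2/(-2 - 3) = -2/5.
Result: (2/5)/(u - 3) - (2/5)/(u + 2)


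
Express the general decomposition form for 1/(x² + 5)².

Repeated quadratic factor: (Ax + B)/(x² + 5) + (Cx + D)/(x² + 5)²


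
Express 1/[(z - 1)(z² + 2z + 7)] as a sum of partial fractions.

Cover-up at z = 1: α = 1/(1² + 2·1 + 7) = 1/10. Then β = -α = -1/10, γ = -α·(2 + 1) = -3/10
Result: (1/10)/(z - 1) - ((1/10)z + 3/10)/(z² + 2z + 7)


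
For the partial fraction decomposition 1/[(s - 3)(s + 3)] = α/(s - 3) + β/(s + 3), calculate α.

Cover-up at s = 3: α = 1/(3 + 3) = 1/6


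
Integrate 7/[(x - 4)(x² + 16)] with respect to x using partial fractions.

Cover-up at x=4: P = 7/(4²+16) = 7/32. Coeff matching: Q = -7/32, R = -7/8. Decomposition: (7/32)/(x - 4) - ((7/32)x + 7/8)/(x² + 16). Integrate: linear → ln, quadratic → (1/2)ln + arctan: (7/32) ln|(x - 4)| - (7/64) ln(x² + 16) - (7/32) arctan(x/4) + C


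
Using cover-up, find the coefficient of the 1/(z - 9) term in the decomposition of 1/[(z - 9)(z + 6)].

Cover (z - 9), set z=9: 1/((z + 6) at z=9) = 1/(15) = 1/15


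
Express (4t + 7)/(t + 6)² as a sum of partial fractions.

(4t + 7) = α(t + 6) + β. At t = -6: β = 4·(-6) + 7 = -17. Coeff of t: α = 4
Result: 4/(t + 6) - 17/(t + 6)²


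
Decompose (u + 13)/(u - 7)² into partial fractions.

(u + 13) = α(u - 7) + β. At u = 7: β = 1·7 + 13 = 20. Coeff of u: α = 1
Result: 1/(u - 7) + 20/(u - 7)²


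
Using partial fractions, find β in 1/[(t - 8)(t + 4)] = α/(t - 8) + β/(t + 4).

Cover-up at t = -4: β = 1/(-4 - 8) = -1/12


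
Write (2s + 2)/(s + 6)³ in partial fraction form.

(2s + 2) = A(s + 6)² + B(s + 6) + C. At s = -6: C = 2·(-6) + 2 = -10. Coefficients: A = 0, B = 2
Result: 2/(s + 6)² - 10/(s + 6)³


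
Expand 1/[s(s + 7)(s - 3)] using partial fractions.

Using cover-up method: α = -1/21, β = 1/70, γ = 1/30
Result: (-1/21)/s + (1/70)/(s + 7) + (1/30)/(s - 3)


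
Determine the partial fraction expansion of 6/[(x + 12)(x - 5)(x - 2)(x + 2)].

Using Heaviside cover-up: (-3/1190)/(x + 12) + (2/119)/(x - 5) - (1/28)/(x - 2) + (3/140)/(x + 2)


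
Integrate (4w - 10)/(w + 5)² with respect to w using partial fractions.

Decompose: A = 4, B = 4·(-5) - 10 = -30, so (4w - 10)/(w + 5)² = 4/(w + 5) - 30/(w + 5)². Integrate: ∫ A/(w + 5) dw = 4 ln|(w + 5)|; ∫ B/(w + 5)² dw = 30/(w + 5). Sum: 4 ln|(w + 5)| + 30/(w + 5) + C


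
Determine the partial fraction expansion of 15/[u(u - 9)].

15/u(u - 9) = α/u + β/(u - 9). α = 15/(0 - 9) = -5/3, β = 15/(9 - 0) = 5/3
Result: (-5/3)/u + (5/3)/(u - 9)


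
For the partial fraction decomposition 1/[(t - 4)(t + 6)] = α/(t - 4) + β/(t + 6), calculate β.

Cover-up at t = -6: β = 1/(-6 - 4) = -1/10


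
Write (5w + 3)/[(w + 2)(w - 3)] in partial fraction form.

At w=-2: A = (5·(-2) + 3)/(-2 - 3) = 7/5. At w=3: B = (5·3 + 3)/(3 + 2) = 18/5
Result: (7/5)/(w + 2) + (18/5)/(w - 3)


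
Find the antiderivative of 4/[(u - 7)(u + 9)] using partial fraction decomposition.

Decompose: 4/[(u - 7)(u + 9)] = (1/4)/(u - 7) - (1/4)/(u + 9). Integrate each term: (1/4) ln|(u - 7)| - (1/4) ln|(u + 9)| + C


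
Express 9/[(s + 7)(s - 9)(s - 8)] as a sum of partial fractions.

Using cover-up method: A = 3/80, B = 9/16, C = -3/5
Result: (3/80)/(s + 7) + (9/16)/(s - 9) - (3/5)/(s - 8)


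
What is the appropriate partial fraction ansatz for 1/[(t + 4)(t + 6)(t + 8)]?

Three distinct linear factors: α/(t + 4) + β/(t + 6) + γ/(t + 8)


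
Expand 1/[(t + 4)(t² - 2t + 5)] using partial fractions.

Cover-up at t = -4: α = 1/((-4)² - 2·(-4) + 5) = 1/29. Then β = -α = -1/29, γ = -α·(-2 - 4) = 6/29
Result: (1/29)/(t + 4) - ((1/29)t - 6/29)/(t² - 2t + 5)


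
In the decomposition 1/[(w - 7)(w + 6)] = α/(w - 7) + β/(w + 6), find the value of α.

Cover-up at w = 7: α = 1/(7 + 6) = 1/13


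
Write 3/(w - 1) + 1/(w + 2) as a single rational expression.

Common denominator (w - 1)(w + 2). Numerator: 3(w + 2) + 1(w - 1) = (3w + 6) + (w - 1) = 4w + 5
Result: (4w + 5)/[(w - 1)(w + 2)]


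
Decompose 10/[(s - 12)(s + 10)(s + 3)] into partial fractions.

Using cover-up method: A = 1/33, B = 5/77, C = -2/21
Result: (1/33)/(s - 12) + (5/77)/(s + 10) - (2/21)/(s + 3)


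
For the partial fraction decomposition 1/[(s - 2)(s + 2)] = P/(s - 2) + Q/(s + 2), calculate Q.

Cover-up at s = -2: Q = 1/(-2 - 2) = -1/4


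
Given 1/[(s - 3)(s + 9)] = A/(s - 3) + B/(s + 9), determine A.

Cover-up at s = 3: A = 1/(3 + 9) = 1/12


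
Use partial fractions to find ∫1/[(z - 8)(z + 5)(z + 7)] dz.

Cover-up: P = 1/195, Q = -1/26, R = 1/30. Decomposition: (1/195)/(z - 8) - (1/26)/(z + 5) + (1/30)/(z + 7). Integrate each term: (1/195) ln|(z - 8)| - (1/26) ln|(z + 5)| + (1/30) ln|(z + 7)| + C


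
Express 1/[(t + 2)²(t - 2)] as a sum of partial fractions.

Cover-up at t=2: R = 1/(2 + 2)² = 1/16. Cover-up at t=-2: Q = 1/(-2 - 2) = -1/4. Comparing t² coeff: P = -R = -1/16
Result: (-1/16)/(t + 2) - (1/4)/(t + 2)² + (1/16)/(t - 2)


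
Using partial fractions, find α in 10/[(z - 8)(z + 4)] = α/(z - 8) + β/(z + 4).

Cover-up at z = 8: α = 10/(8 + 4) = 10/12 = 5/6


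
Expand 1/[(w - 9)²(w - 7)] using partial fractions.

Cover-up at w=7: C = 1/(7 - 9)² = 1/4. Cover-up at w=9: B = 1/(9 - 7) = 1/2. Comparing w² coeff: A = -C = -1/4
Result: (-1/4)/(w - 9) + (1/2)/(w - 9)² + (1/4)/(w - 7)


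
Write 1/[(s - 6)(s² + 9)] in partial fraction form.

Cover-up at s = 6: α = 1/(6² + 9) = 1/45. Then β = -α = -1/45, γ = -α·(0 + 6) = -2/15
Result: (1/45)/(s - 6) - ((1/45)s + 2/15)/(s² + 9)


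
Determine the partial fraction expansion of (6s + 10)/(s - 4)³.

(6s + 10) = α(s - 4)² + β(s - 4) + γ. At s = 4: γ = 6·4 + 10 = 34. Coefficients: α = 0, β = 6
Result: 6/(s - 4)² + 34/(s - 4)³


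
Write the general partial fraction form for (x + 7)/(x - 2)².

Repeated linear factor: α/(x - 2) + β/(x - 2)²


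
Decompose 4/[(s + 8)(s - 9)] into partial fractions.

4/(s + 8)(s - 9) = P/(s + 8) + Q/(s - 9). P = 4/(-8 - 9) = -4/17, Q = 4/(9 + 8) = 4/17
Result: (-4/17)/(s + 8) + (4/17)/(s - 9)


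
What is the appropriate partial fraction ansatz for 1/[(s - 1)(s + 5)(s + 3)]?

Three distinct linear factors: P/(s - 1) + Q/(s + 5) + R/(s + 3)


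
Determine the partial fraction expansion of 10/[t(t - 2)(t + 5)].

Using cover-up method: α = -1, β = 5/7, γ = 2/7
Result: -1/t + (5/7)/(t - 2) + (2/7)/(t + 5)


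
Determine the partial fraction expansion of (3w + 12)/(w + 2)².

(3w + 12) = P(w + 2) + Q. At w = -2: Q = 3·(-2) + 12 = 6. Coeff of w: P = 3
Result: 3/(w + 2) + 6/(w + 2)²


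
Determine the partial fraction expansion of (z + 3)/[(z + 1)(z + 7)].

At z=-1: A = (1·(-1) + 3)/(-1 + 7) = 1/3. At z=-7: B = (1·(-7) + 3)/(-7 + 1) = 2/3
Result: (1/3)/(z + 1) + (2/3)/(z + 7)


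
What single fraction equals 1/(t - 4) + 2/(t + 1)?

Common denominator (t - 4)(t + 1). Numerator: 1(t + 1) + 2(t - 4) = (t + 1) + (2t - 8) = 3t - 7
Result: (3t - 7)/[(t - 4)(t + 1)]


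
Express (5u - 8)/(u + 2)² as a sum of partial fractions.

(5u - 8) = A(u + 2) + B. At u = -2: B = 5·(-2) - 8 = -18. Coeff of u: A = 5
Result: 5/(u + 2) - 18/(u + 2)²


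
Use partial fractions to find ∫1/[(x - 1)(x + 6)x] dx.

Cover-up: P = 1/7, Q = 1/42, R = -1/6. Decomposition: (1/7)/(x - 1) + (1/42)/(x + 6) - (1/6)/x. Integrate each term: (1/7) ln|(x - 1)| + (1/42) ln|(x + 6)| - (1/6) ln|x| + C


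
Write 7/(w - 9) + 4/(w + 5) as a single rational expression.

Common denominator (w - 9)(w + 5). Numerator: 7(w + 5) + 4(w - 9) = (7w + 35) + (4w - 36) = 11w - 1
Result: (11w - 1)/[(w - 9)(w + 5)]


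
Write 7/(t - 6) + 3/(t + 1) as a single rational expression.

Common denominator (t - 6)(t + 1). Numerator: 7(t + 1) + 3(t - 6) = (7t + 7) + (3t - 18) = 10t - 11
Result: (10t - 11)/[(t - 6)(t + 1)]


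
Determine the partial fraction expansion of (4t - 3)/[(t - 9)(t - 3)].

At t=9: A = (4·9 - 3)/(9 - 3) = 11/2. At t=3: B = (4·3 - 3)/(3 - 9) = -3/2
Result: (11/2)/(t - 9) - (3/2)/(t - 3)


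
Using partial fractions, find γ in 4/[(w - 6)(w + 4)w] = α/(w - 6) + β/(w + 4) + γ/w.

Cover-up at w = 0: γ = 4/[(0 - 6)(0 + 4)] = 4/[(-6)(4)] = -4/24 = -1/6


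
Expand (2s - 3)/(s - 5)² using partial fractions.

(2s - 3) = α(s - 5) + β. At s = 5: β = 2·5 - 3 = 7. Coeff of s: α = 2
Result: 2/(s - 5) + 7/(s - 5)²


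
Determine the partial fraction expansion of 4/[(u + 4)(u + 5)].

4/(u + 4)(u + 5) = A/(u + 4) + B/(u + 5). A = 4/(-4 + 5) = 4, B = 4/(-5 + 4) = -4
Result: 4/(u + 4) - 4/(u + 5)


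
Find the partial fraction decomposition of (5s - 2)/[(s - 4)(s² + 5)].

At s=4: P = (5·4 - 2)/(4² + 5) = 6/7. Q = -P = -6/7, R = 5 - 4·P = 11/7
Result: (6/7)/(s - 4) - ((6/7)s - 11/7)/(s² + 5)


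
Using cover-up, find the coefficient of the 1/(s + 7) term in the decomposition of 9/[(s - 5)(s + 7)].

Cover (s + 7), set s=-7: 9/((s - 5) at s=-7) = 9/(-12) = -3/4


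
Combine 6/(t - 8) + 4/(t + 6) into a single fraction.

Common denominator (t - 8)(t + 6). Numerator: 6(t + 6) + 4(t - 8) = (6t + 36) + (4t - 32) = 10t + 4
Result: (10t + 4)/[(t - 8)(t + 6)]


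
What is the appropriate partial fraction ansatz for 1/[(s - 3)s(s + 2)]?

Three distinct linear factors: A/(s - 3) + B/s + C/(s + 2)


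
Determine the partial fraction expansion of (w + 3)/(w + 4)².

(w + 3) = α(w + 4) + β. At w = -4: β = 1·(-4) + 3 = -1. Coeff of w: α = 1
Result: 1/(w + 4) - 1/(w + 4)²


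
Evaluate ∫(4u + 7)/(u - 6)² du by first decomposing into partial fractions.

Decompose: A = 4, B = 4·6 + 7 = 31, so (4u + 7)/(u - 6)² = 4/(u - 6) + 31/(u - 6)². Integrate: ∫ A/(u - 6) du = 4 ln|(u - 6)|; ∫ B/(u - 6)² du = -31/(u - 6). Sum: 4 ln|(u - 6)| - 31/(u - 6) + C


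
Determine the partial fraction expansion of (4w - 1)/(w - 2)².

(4w - 1) = P(w - 2) + Q. At w = 2: Q = 4·2 - 1 = 7. Coeff of w: P = 4
Result: 4/(w - 2) + 7/(w - 2)²


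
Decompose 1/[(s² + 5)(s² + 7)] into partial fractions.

Coefficient matching gives α = γ = 0, β = 1/(7-5) = 1/2, δ = -β = -1/2
Result: (1/2)/(s² + 5) - (1/2)/(s² + 7)


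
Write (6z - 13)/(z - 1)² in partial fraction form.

(6z - 13) = α(z - 1) + β. At z = 1: β = 6·1 - 13 = -7. Coeff of z: α = 6
Result: 6/(z - 1) - 7/(z - 1)²


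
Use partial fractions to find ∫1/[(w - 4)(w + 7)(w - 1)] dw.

Cover-up: α = 1/33, β = 1/88, γ = -1/24. Decomposition: (1/33)/(w - 4) + (1/88)/(w + 7) - (1/24)/(w - 1). Integrate each term: (1/33) ln|(w - 4)| + (1/88) ln|(w + 7)| - (1/24) ln|(w - 1)| + C


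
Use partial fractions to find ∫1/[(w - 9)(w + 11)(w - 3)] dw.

Cover-up: A = 1/120, B = 1/280, C = -1/84. Decomposition: (1/120)/(w - 9) + (1/280)/(w + 11) - (1/84)/(w - 3). Integrate each term: (1/120) ln|(w - 9)| + (1/280) ln|(w + 11)| - (1/84) ln|(w - 3)| + C


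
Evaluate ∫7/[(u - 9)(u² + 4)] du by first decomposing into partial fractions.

Cover-up at u=9: α = 7/(9²+4) = 7/85. Coeff matching: β = -7/85, γ = -63/85. Decomposition: (7/85)/(u - 9) - ((7/85)u + 63/85)/(u² + 4). Integrate: linear → ln, quadratic → (1/2)ln + arctan: (7/85) ln|(u - 9)| - (7/170) ln(u² + 4) - (63/170) arctan(u/2) + C


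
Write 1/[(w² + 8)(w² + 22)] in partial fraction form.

Coefficient matching gives α = γ = 0, β = 1/(22-8) = 1/14, δ = -β = -1/14
Result: (1/14)/(w² + 8) - (1/14)/(w² + 22)


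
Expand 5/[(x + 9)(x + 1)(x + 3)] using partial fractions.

Using cover-up method: P = 5/48, Q = 5/16, R = -5/12
Result: (5/48)/(x + 9) + (5/16)/(x + 1) - (5/12)/(x + 3)


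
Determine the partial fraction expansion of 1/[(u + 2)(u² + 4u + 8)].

Cover-up at u = -2: A = 1/((-2)² + 4·(-2) + 8) = 1/4. Then B = -A = -1/4, C = -A·(4 - 2) = -1/2
Result: (1/4)/(u + 2) - ((1/4)u + 1/2)/(u² + 4u + 8)


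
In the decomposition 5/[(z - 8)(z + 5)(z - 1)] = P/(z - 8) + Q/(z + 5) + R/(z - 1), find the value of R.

Cover-up at z = 1: R = 5/[(1 - 8)(1 + 5)] = 5/[(-7)(6)] = -5/42


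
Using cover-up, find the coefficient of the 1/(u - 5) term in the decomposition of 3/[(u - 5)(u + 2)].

Cover (u - 5), set u=5: 3/((u + 2) at u=5) = 3/(7) = 3/7


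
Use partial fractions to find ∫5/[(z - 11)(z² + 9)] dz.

Cover-up at z=11: α = 5/(11²+9) = 1/26. Coeff matching: β = -1/26, γ = -11/26. Decomposition: (1/26)/(z - 11) - ((1/26)z + 11/26)/(z² + 9). Integrate: linear → ln, quadratic → (1/2)ln + arctan: (1/26) ln|(z - 11)| - (1/52) ln(z² + 9) - (11/78) arctan(z/3) + C


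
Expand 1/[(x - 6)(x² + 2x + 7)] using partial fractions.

Cover-up at x = 6: P = 1/(6² + 2·6 + 7) = 1/55. Then Q = -P = -1/55, R = -P·(2 + 6) = -8/55
Result: (1/55)/(x - 6) - ((1/55)x + 8/55)/(x² + 2x + 7)


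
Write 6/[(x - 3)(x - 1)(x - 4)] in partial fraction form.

Using cover-up method: A = -3, B = 1, C = 2
Result: -3/(x - 3) + 1/(x - 1) + 2/(x - 4)


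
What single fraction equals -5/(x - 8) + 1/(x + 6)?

Common denominator (x - 8)(x + 6). Numerator: -5(x + 6) + 1(x - 8) = (-5x - 30) + (x - 8) = -4x - 38
Result: (-4x - 38)/[(x - 8)(x + 6)]


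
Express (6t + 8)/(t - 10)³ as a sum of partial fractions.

(6t + 8) = A(t - 10)² + B(t - 10) + C. At t = 10: C = 6·10 + 8 = 68. Coefficients: A = 0, B = 6
Result: 6/(t - 10)² + 68/(t - 10)³


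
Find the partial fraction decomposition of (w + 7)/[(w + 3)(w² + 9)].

At w=-3: A = (1·(-3) + 7)/((-3)² + 9) = 2/9. B = -A = -2/9, C = 1 - (-3)·A = 5/3
Result: (2/9)/(w + 3) - ((2/9)w - 5/3)/(w² + 9)


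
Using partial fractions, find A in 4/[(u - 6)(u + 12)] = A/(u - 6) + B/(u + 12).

Cover-up at u = 6: A = 4/(6 + 12) = 4/18 = 2/9


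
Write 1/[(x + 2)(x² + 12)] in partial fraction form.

Cover-up at x = -2: α = 1/((-2)² + 12) = 1/16. Then β = -α = -1/16, γ = -α·(0 - 2) = 1/8
Result: (1/16)/(x + 2) - ((1/16)x - 1/8)/(x² + 12)


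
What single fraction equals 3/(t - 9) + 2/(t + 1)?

Common denominator (t - 9)(t + 1). Numerator: 3(t + 1) + 2(t - 9) = (3t + 3) + (2t - 18) = 5t - 15
Result: (5t - 15)/[(t - 9)(t + 1)]


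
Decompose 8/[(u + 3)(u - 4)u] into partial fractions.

Using cover-up method: α = 8/21, β = 2/7, γ = -2/3
Result: (8/21)/(u + 3) + (2/7)/(u - 4) - (2/3)/u


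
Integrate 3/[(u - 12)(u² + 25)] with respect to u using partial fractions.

Cover-up at u=12: α = 3/(12²+25) = 3/169. Coeff matching: β = -3/169, γ = -36/169. Decomposition: (3/169)/(u - 12) - ((3/169)u + 36/169)/(u² + 25). Integrate: linear → ln, quadratic → (1/2)ln + arctan: (3/169) ln|(u - 12)| - (3/338) ln(u² + 25) - (36/845) arctan(u/5) + C


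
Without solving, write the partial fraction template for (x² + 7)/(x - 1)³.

Repeated linear factor (power 3): A/(x - 1) + B/(x - 1)² + C/(x - 1)³


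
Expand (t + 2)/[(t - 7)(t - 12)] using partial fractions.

At t=7: A = (1·7 + 2)/(7 - 12) = -9/5. At t=12: B = (1·12 + 2)/(12 - 7) = 14/5
Result: (-9/5)/(t - 7) + (14/5)/(t - 12)


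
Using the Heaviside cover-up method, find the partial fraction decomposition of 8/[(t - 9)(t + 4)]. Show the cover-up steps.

Cover (t - 9): set t=9, get P = 8/(9 + 4) = 8/13. Cover (t + 4): set t=-4, get Q = 8/(-4 - 9) = -8/13.
Result: (8/13)/(t - 9) - (8/13)/(t + 4)


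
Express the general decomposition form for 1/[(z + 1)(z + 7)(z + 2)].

Three distinct linear factors: α/(z + 1) + β/(z + 7) + γ/(z + 2)


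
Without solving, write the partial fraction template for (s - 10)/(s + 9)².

Repeated linear factor: P/(s + 9) + Q/(s + 9)²


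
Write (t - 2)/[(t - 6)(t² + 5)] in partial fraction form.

At t=6: α = (1·6 - 2)/(6² + 5) = 4/41. β = -α = -4/41, γ = 1 - 6·α = 17/41
Result: (4/41)/(t - 6) - ((4/41)t - 17/41)/(t² + 5)


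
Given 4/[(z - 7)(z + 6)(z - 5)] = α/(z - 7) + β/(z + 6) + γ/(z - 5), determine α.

Cover-up at z = 7: α = 4/[(7 + 6)(7 - 5)] = 4/[(13)(2)] = 4/26 = 2/13


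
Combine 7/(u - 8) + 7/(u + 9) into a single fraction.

Common denominator (u - 8)(u + 9). Numerator: 7(u + 9) + 7(u - 8) = (7u + 63) + (7u - 56) = 14u + 7
Result: (14u + 7)/[(u - 8)(u + 9)]


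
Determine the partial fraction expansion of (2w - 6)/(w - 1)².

(2w - 6) = α(w - 1) + β. At w = 1: β = 2·1 - 6 = -4. Coeff of w: α = 2
Result: 2/(w - 1) - 4/(w - 1)²


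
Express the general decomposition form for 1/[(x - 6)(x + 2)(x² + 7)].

Two linear + quadratic: α/(x - 6) + β/(x + 2) + (γx + δ)/(x² + 7)


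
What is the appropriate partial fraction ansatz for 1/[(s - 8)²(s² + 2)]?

Repeated linear + quadratic: α/(s - 8) + β/(s - 8)² + (γs + δ)/(s² + 2)


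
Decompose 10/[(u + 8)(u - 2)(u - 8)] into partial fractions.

Using cover-up method: α = 1/16, β = -1/6, γ = 5/48
Result: (1/16)/(u + 8) - (1/6)/(u - 2) + (5/48)/(u - 8)


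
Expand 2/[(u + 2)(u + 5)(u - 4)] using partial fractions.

Using cover-up method: P = -1/9, Q = 2/27, R = 1/27
Result: (-1/9)/(u + 2) + (2/27)/(u + 5) + (1/27)/(u - 4)


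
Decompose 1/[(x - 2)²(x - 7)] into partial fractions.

Cover-up at x=7: R = 1/(7 - 2)² = 1/25. Cover-up at x=2: Q = 1/(2 - 7) = -1/5. Comparing x² coeff: P = -R = -1/25
Result: (-1/25)/(x - 2) - (1/5)/(x - 2)² + (1/25)/(x - 7)


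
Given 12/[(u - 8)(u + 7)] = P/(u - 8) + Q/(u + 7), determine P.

Cover-up at u = 8: P = 12/(8 + 7) = 12/15 = 4/5


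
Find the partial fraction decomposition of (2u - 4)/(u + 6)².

(2u - 4) = α(u + 6) + β. At u = -6: β = 2·(-6) - 4 = -16. Coeff of u: α = 2
Result: 2/(u + 6) - 16/(u + 6)²


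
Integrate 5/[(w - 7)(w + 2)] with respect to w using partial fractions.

Decompose: 5/[(w - 7)(w + 2)] = (5/9)/(w - 7) - (5/9)/(w + 2). Integrate each term: (5/9) ln|(w - 7)| - (5/9) ln|(w + 2)| + C


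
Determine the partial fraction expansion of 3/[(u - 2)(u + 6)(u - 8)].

Using cover-up method: P = -1/16, Q = 3/112, R = 1/28
Result: (-1/16)/(u - 2) + (3/112)/(u + 6) + (1/28)/(u - 8)


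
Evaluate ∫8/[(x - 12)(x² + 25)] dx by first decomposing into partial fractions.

Cover-up at x=12: α = 8/(12²+25) = 8/169. Coeff matching: β = -8/169, γ = -96/169. Decomposition: (8/169)/(x - 12) - ((8/169)x + 96/169)/(x² + 25). Integrate: linear → ln, quadratic → (1/2)ln + arctan: (8/169) ln|(x - 12)| - (4/169) ln(x² + 25) - (96/845) arctan(x/5) + C


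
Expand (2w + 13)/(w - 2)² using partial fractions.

(2w + 13) = α(w - 2) + β. At w = 2: β = 2·2 + 13 = 17. Coeff of w: α = 2
Result: 2/(w - 2) + 17/(w - 2)²


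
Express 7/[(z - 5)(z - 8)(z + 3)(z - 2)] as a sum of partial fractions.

Using Heaviside cover-up: (-7/72)/(z - 5) + (7/198)/(z - 8) - (7/440)/(z + 3) + (7/90)/(z - 2)


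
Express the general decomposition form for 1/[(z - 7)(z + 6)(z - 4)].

Three distinct linear factors: α/(z - 7) + β/(z + 6) + γ/(z - 4)


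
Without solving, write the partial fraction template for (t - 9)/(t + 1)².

Repeated linear factor: α/(t + 1) + β/(t + 1)²


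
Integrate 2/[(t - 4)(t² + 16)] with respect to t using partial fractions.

Cover-up at t=4: α = 2/(4²+16) = 1/16. Coeff matching: β = -1/16, γ = -1/4. Decomposition: (1/16)/(t - 4) - ((1/16)t + 1/4)/(t² + 16). Integrate: linear → ln, quadratic → (1/2)ln + arctan: (1/16) ln|(t - 4)| - (1/32) ln(t² + 16) - (1/16) arctan(t/4) + C


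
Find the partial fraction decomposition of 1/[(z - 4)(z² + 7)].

Cover-up at z = 4: A = 1/(4² + 7) = 1/23. Then B = -A = -1/23, C = -A·(0 + 4) = -4/23
Result: (1/23)/(z - 4) - ((1/23)z + 4/23)/(z² + 7)


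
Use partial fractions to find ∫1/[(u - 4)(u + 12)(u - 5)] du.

Cover-up: A = -1/16, B = 1/272, C = 1/17. Decomposition: (-1/16)/(u - 4) + (1/272)/(u + 12) + (1/17)/(u - 5). Integrate each term: (-1/16) ln|(u - 4)| + (1/272) ln|(u + 12)| + (1/17) ln|(u - 5)| + C


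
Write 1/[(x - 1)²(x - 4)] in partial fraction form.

Cover-up at x=4: R = 1/(4 - 1)² = 1/9. Cover-up at x=1: Q = 1/(1 - 4) = -1/3. Comparing x² coeff: P = -R = -1/9
Result: (-1/9)/(x - 1) - (1/3)/(x - 1)² + (1/9)/(x - 4)


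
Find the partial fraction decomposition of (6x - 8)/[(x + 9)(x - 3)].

At x=-9: P = (6·(-9) - 8)/(-9 - 3) = 31/6. At x=3: Q = (6·3 - 8)/(3 + 9) = 5/6
Result: (31/6)/(x + 9) + (5/6)/(x - 3)


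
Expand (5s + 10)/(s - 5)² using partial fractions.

(5s + 10) = A(s - 5) + B. At s = 5: B = 5·5 + 10 = 35. Coeff of s: A = 5
Result: 5/(s - 5) + 35/(s - 5)²
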